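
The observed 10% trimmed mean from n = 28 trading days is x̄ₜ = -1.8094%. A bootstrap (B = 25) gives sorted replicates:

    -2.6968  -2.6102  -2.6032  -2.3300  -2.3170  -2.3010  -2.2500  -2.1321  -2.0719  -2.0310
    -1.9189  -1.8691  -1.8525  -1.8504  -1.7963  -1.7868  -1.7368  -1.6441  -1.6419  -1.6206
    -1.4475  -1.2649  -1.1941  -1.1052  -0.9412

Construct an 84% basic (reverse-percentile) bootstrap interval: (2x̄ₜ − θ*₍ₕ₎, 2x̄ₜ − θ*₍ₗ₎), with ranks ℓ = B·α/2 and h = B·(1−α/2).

(-2.4247, -1.0086)

Percentile endpoints at ranks 2 and 23: θ*₍2₎ = -2.6102, θ*₍23₎ = -1.1941.
Basic interval reflects these around x̄ₜ:
  lower = 2 × -1.8094 − -1.1941 = -2.4247
  upper = 2 × -1.8094 − -2.6102 = -1.0086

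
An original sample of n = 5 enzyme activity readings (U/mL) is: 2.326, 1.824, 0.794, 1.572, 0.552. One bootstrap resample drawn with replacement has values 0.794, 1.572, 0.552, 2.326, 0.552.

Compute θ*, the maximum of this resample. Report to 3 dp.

Maximum = 2.326

θ* = 2.326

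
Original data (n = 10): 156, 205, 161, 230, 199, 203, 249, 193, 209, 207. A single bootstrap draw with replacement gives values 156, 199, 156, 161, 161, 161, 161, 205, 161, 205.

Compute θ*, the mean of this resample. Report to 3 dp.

Mean = (156 + 199 + 156 + 161 + 161 + 161 + 161 + 205 + 161 + 205) / 10 = 1726.0 / 10 = 172.600

θ* = 172.600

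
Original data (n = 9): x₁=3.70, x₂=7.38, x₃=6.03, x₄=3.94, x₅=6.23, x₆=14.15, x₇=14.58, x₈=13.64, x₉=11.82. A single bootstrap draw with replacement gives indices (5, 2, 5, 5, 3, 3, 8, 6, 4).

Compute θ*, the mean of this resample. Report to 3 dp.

θ* = 7.762

Resample values: 6.23, 7.38, 6.23, 6.23, 6.03, 6.03, 13.64, 14.15, 3.94.
Mean = (6.23 + 7.38 + 6.23 + 6.23 + 6.03 + 6.03 + 13.64 + 14.15 + 3.94) / 9 = 69.860 / 9 = 7.762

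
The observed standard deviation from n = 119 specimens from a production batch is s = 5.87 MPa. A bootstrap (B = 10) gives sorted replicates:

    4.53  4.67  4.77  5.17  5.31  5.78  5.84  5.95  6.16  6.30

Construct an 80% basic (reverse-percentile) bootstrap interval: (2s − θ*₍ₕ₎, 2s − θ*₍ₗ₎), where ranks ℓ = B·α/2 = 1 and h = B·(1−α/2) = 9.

(5.58, 7.21)

Percentile endpoints at ranks 1 and 9: θ*₍1₎ = 4.53, θ*₍9₎ = 6.16.
Basic interval reflects these around s:
  lower = 2 × 5.87 − 6.16 = 5.58
  upper = 2 × 5.87 − 4.53 = 7.21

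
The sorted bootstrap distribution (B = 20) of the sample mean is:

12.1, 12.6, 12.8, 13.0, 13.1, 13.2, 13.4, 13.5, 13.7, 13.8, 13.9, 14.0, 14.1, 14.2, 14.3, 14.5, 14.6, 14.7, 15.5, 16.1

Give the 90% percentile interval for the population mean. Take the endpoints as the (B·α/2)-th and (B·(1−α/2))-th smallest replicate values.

α = 0.10; lower rank = 20 × 0.050 = 1; upper rank = 20 × 0.950 = 19.
The 1st smallest replicate is 12.1; the 19th is 15.5.

(12.1, 15.5)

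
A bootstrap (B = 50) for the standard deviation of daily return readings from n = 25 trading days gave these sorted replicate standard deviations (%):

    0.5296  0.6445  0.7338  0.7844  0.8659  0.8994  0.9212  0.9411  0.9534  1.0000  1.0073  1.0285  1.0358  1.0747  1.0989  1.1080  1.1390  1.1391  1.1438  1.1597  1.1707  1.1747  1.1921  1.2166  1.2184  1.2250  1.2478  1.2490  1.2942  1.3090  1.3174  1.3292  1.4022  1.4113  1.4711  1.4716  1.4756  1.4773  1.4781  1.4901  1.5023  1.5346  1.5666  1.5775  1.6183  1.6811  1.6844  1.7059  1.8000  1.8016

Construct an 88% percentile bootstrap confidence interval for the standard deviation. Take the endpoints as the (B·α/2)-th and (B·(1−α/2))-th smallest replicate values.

α = 0.12; lower rank = 50 × 0.060 = 3; upper rank = 50 × 0.940 = 47.
The 3rd smallest replicate is 0.7338; the 47th is 1.6844.

(0.7338, 1.6844)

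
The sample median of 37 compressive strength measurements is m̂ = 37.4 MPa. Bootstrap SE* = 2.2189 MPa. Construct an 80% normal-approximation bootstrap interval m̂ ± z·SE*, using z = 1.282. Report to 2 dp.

(34.56, 40.24)

Margin = 1.282 × 2.2189 = 2.845
Interval: 37.4 ± 2.845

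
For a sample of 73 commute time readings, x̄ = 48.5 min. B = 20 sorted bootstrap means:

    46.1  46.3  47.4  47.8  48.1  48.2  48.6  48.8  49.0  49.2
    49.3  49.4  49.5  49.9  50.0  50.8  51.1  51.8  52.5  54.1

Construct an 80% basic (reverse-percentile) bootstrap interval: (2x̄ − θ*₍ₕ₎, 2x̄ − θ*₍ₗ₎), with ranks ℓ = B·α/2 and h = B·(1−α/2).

(45.2, 50.7)

Percentile endpoints at ranks 2 and 18: θ*₍2₎ = 46.3, θ*₍18₎ = 51.8.
Basic interval reflects these around x̄:
  lower = 2 × 48.5 − 51.8 = 45.2
  upper = 2 × 48.5 − 46.3 = 50.7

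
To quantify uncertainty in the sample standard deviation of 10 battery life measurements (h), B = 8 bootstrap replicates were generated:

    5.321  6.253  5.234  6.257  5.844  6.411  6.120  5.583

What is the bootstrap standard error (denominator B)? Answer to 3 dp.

SE* = 0.424

Bootstrap SE is the standard deviation of the 8 replicate standard deviations.
Mean of replicates: (5.321 + 6.253 + 5.234 + 6.257 + 5.844 + 6.411 + 6.120 + 5.583) / 8 = 47.0230 / 8 = 5.8779
Sum of squared deviations: (−0.5569)² + (+0.3751)² + (−0.6439)² + (+0.3791)² + (−0.0339)² + (+0.5331)² + (+0.2421)² + (−0.2949)² = 1.4401
Variance = 1.4401 / 8 = 0.1800
SE* = √0.1800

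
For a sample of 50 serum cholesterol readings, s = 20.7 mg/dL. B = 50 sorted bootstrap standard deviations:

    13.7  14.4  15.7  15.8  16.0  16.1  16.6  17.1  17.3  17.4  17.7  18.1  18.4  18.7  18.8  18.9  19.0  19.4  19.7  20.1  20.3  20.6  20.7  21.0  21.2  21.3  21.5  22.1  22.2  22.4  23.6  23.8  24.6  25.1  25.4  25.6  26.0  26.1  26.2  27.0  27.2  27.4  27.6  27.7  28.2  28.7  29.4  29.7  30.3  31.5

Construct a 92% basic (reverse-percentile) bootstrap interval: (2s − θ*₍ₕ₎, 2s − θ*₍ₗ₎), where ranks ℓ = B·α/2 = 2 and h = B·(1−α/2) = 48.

Percentile endpoints at ranks 2 and 48: θ*₍2₎ = 14.4, θ*₍48₎ = 29.7.
Basic interval reflects these around s:
  lower = 2 × 20.7 − 29.7 = 11.7
  upper = 2 × 20.7 − 14.4 = 27.0

(11.7, 27.0)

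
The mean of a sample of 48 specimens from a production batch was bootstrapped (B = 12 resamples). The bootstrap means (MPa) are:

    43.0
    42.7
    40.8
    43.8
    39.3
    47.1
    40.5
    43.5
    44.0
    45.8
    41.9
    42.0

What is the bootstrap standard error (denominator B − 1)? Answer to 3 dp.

SE* = 2.203

Bootstrap SE is the standard deviation of the 12 replicate means.
Mean of replicates: (43.0 + 42.7 + 40.8 + 43.8 + 39.3 + 47.1 + 40.5 + 43.5 + 44.0 + 45.8 + 41.9 + 42.0) / 12 = 514.4000 / 12 = 42.8667
Sum of squared deviations: (+0.1333)² + (−0.1667)² + (−2.0667)² + (+0.9333)² + (−3.5667)² + (+4.2333)² + (−2.3667)² + (+0.6333)² + (+1.1333)² + (+2.9333)² + (−0.9667)² + (−0.8667)² = 53.4067
Variance = 53.4067 / 11 = 4.8552
SE* = √4.8552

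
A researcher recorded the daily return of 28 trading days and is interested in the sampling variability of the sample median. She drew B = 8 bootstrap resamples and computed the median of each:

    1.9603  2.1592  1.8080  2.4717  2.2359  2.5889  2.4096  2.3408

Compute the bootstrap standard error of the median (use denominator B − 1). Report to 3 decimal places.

SE* = 0.263

Bootstrap SE is the standard deviation of the 8 replicate medians.
Mean of replicates: (1.9603 + 2.1592 + 1.8080 + 2.4717 + 2.2359 + 2.5889 + 2.4096 + 2.3408) / 8 = 17.97440 / 8 = 2.24680
Sum of squared deviations: (−0.28650)² + (−0.08760)² + (−0.43880)² + (+0.22490)² + (−0.01090)² + (+0.34210)² + (+0.16280)² + (+0.09400)² = 0.48537
Variance = 0.48537 / 7 = 0.06934
SE* = √0.06934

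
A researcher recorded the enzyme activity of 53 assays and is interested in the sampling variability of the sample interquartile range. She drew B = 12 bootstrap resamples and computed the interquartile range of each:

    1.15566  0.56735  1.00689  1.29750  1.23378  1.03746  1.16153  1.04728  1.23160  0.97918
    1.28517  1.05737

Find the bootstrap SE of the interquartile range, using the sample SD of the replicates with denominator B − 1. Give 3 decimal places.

Bootstrap SE is the standard deviation of the 12 replicate interquartile ranges.
Mean of replicates: (1.15566 + 0.56735 + 1.00689 + 1.29750 + 1.23378 + 1.03746 + 1.16153 + 1.04728 + 1.23160 + 0.97918 + 1.28517 + 1.05737) / 12 = 13.060770 / 12 = 1.088397
Sum of squared deviations: (+0.067263)² + (−0.521047)² + (−0.081507)² + (+0.209103)² + (+0.145383)² + (−0.050937)² + (+0.073133)² + (−0.041117)² + (+0.143203)² + (−0.109217)² + (+0.196773)² + (−0.031027)² = 0.429269
Variance = 0.429269 / 11 = 0.039024
SE* = √0.039024

SE* = 0.198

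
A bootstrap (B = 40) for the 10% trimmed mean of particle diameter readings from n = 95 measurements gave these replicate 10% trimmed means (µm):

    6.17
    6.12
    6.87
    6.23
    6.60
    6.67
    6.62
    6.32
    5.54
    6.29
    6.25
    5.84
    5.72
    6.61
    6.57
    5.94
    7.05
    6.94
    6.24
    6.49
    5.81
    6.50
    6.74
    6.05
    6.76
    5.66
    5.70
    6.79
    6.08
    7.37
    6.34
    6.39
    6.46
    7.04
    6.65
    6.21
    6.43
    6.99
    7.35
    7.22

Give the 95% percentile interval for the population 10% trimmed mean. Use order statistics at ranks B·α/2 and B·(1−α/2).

(5.54, 7.35)

Sorted replicates: 5.54, 5.66, 5.70, 5.72, 5.81, 5.84, 5.94, 6.05, 6.08, 6.12, 6.17, 6.21, 6.23, 6.24, 6.25, 6.29, 6.32, 6.34, 6.39, 6.43, 6.46, 6.49, 6.50, 6.57, 6.60, 6.61, 6.62, 6.65, 6.67, 6.74, 6.76, 6.79, 6.87, 6.94, 6.99, 7.04, 7.05, 7.22, 7.35, 7.37
α = 0.05; lower rank = 40 × 0.025 = 1; upper rank = 40 × 0.975 = 39.
The 1st smallest replicate is 5.54; the 39th is 7.35.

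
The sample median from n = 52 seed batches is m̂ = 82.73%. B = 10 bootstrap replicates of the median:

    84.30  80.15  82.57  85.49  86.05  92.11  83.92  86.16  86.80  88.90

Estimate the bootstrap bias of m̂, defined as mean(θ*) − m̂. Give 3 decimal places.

bias = +2.915

mean(θ*) = (84.30 + 80.15 + 82.57 + 85.49 + 86.05 + 92.11 + 83.92 + 86.16 + 86.80 + 88.90) / 10 = 85.6450
bias = 85.6450 − 82.73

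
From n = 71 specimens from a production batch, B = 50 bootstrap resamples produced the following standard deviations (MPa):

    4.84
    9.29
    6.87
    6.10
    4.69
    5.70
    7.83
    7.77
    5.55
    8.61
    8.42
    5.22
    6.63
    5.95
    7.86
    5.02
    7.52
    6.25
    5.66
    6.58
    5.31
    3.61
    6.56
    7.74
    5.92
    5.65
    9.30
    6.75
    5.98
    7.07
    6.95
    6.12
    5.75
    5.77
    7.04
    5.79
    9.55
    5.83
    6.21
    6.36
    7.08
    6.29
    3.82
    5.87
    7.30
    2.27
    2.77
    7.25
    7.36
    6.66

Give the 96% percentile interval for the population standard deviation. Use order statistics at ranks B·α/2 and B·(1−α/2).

Sorted replicates: 2.27, 2.77, 3.61, 3.82, 4.69, 4.84, 5.02, 5.22, 5.31, 5.55, 5.65, 5.66, 5.70, 5.75, 5.77, 5.79, 5.83, 5.87, 5.92, 5.95, 5.98, 6.10, 6.12, 6.21, 6.25, 6.29, 6.36, 6.56, 6.58, 6.63, 6.66, 6.75, 6.87, 6.95, 7.04, 7.07, 7.08, 7.25, 7.30, 7.36, 7.52, 7.74, 7.77, 7.83, 7.86, 8.42, 8.61, 9.29, 9.30, 9.55
α = 0.04; lower rank = 50 × 0.020 = 1; upper rank = 50 × 0.980 = 49.
The 1st smallest replicate is 2.27; the 49th is 9.30.

(2.27, 9.30)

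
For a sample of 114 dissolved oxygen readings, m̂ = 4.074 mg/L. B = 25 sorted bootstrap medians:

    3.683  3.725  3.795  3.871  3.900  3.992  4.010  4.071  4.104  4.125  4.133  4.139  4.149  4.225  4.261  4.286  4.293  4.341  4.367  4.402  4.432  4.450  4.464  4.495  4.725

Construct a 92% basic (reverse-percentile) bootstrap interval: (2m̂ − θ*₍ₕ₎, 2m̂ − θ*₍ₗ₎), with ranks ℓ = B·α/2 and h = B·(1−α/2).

Percentile endpoints at ranks 1 and 24: θ*₍1₎ = 3.683, θ*₍24₎ = 4.495.
Basic interval reflects these around m̂:
  lower = 2 × 4.074 − 4.495 = 3.653
  upper = 2 × 4.074 − 3.683 = 4.465

(3.653, 4.465)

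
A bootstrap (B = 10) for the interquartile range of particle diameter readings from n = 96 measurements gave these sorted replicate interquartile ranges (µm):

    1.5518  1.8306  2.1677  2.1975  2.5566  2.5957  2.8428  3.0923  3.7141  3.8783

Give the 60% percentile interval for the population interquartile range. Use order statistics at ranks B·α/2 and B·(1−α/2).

α = 0.40; lower rank = 10 × 0.200 = 2; upper rank = 10 × 0.800 = 8.
The 2nd smallest replicate is 1.8306; the 8th is 3.0923.

(1.8306, 3.0923)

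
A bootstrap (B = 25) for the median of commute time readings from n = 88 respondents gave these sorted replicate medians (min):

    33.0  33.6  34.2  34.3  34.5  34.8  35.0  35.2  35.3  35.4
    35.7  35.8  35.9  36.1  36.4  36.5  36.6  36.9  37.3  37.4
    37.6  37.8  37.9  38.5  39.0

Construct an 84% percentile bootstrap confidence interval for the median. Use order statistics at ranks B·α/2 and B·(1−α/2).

(33.6, 37.9)

α = 0.16; lower rank = 25 × 0.080 = 2; upper rank = 25 × 0.920 = 23.
The 2nd smallest replicate is 33.6; the 23rd is 37.9.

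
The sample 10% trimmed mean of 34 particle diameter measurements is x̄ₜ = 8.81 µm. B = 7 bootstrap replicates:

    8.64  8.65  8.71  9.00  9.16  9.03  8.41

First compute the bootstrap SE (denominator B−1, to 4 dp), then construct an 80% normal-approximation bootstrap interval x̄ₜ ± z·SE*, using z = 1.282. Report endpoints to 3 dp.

Mean of replicates = 8.8000; sum of squared deviations = 0.4308; SE* = √(0.4308/6) = 0.2680
Margin = 1.282 × 0.2680 = 0.3436
Interval: 8.81 ± 0.3436

(8.466, 9.154)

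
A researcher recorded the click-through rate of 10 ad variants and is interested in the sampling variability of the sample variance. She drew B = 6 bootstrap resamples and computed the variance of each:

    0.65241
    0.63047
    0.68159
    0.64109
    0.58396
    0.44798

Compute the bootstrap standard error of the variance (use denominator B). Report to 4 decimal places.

Bootstrap SE is the standard deviation of the 6 replicate variances.
Mean of replicates: (0.65241 + 0.63047 + 0.68159 + 0.64109 + 0.58396 + 0.44798) / 6 = 3.637500 / 6 = 0.606250
Sum of squared deviations: (+0.046160)² + (+0.024220)² + (+0.075340)² + (+0.034840)² + (−0.022290)² + (−0.158270)² = 0.035154
Variance = 0.035154 / 6 = 0.005859
SE* = √0.005859

SE* = 0.0765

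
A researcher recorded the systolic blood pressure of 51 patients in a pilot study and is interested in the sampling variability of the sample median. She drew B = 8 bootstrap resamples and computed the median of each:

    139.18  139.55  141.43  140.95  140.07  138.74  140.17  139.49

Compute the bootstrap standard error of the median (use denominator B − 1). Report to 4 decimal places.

Bootstrap SE is the standard deviation of the 8 replicate medians.
Mean of replicates: (139.18 + 139.55 + 141.43 + 140.95 + 140.07 + 138.74 + 140.17 + 139.49) / 8 = 1119.58000 / 8 = 139.94750
Sum of squared deviations: (−0.76750)² + (−0.39750)² + (+1.48250)² + (+1.00250)² + (+0.12250)² + (−1.20750)² + (+0.22250)² + (−0.45750)² = 5.68175
Variance = 5.68175 / 7 = 0.81168
SE* = √0.81168

SE* = 0.9009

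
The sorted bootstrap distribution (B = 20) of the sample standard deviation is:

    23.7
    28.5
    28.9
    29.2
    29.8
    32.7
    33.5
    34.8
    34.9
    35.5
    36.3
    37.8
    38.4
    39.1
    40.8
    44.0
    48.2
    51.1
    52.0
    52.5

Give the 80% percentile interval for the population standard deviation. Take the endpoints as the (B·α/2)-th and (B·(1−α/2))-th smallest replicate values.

(28.5, 51.1)

α = 0.20; lower rank = 20 × 0.100 = 2; upper rank = 20 × 0.900 = 18.
The 2nd smallest replicate is 28.5; the 18th is 51.1.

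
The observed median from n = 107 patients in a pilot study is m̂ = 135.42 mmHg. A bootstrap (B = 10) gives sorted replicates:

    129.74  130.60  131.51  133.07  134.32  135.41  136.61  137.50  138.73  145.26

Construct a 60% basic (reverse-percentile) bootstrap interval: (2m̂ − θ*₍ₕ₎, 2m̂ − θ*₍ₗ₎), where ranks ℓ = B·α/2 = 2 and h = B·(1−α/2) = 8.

(133.34, 140.24)

Percentile endpoints at ranks 2 and 8: θ*₍2₎ = 130.60, θ*₍8₎ = 137.50.
Basic interval reflects these around m̂:
  lower = 2 × 135.42 − 137.50 = 133.34
  upper = 2 × 135.42 − 130.60 = 140.24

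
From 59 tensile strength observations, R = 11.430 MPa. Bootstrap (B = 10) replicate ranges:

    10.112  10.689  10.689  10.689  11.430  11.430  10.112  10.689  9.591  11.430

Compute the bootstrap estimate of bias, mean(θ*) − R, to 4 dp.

bias = −0.7439

mean(θ*) = (10.112 + 10.689 + 10.689 + 10.689 + 11.430 + 11.430 + 10.112 + 10.689 + 9.591 + 11.430) / 10 = 10.68610
bias = 10.68610 − 11.430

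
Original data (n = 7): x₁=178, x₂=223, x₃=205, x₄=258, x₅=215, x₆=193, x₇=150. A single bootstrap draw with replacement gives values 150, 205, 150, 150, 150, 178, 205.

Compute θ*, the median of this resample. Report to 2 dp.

Sorted: 150, 150, 150, 150, 178, 205, 205
Median = middle value = 150.00

θ* = 150.00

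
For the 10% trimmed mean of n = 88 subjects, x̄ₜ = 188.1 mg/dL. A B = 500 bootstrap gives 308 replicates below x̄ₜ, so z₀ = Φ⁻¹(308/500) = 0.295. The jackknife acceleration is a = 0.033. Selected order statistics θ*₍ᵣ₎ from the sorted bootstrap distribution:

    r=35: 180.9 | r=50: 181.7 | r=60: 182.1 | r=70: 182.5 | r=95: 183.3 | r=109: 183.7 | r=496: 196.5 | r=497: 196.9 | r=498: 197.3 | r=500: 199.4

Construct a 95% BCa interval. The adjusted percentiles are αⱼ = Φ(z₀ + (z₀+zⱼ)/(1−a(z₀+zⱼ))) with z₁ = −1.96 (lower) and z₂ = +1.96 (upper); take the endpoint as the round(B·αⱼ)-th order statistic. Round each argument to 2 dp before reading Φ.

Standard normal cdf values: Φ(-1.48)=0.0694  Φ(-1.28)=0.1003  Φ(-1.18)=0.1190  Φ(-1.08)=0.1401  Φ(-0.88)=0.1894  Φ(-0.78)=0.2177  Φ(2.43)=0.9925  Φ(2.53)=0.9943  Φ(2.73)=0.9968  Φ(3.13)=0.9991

(181.7, 197.3)

Lower: z₀ + z₁ = 0.295 + (-1.960) = -1.665; 1 − a(z₀+z₁) = 1 − (0.033)(-1.665) = 1.0549; argument = 0.295 + (-1.665)/1.0549 = -1.2833 → -1.28.
α₁ = Φ(-1.28) = 0.1003; rank = round(500 × 0.1003) = 50; θ*₍50₎ = 181.7.
Upper: z₀ + z₂ = 2.255; 1 − a(z₀+z₂) = 0.9256; argument = 2.7313 → 2.73; α₂ = 0.9968; rank = 498; θ*₍498₎ = 197.3.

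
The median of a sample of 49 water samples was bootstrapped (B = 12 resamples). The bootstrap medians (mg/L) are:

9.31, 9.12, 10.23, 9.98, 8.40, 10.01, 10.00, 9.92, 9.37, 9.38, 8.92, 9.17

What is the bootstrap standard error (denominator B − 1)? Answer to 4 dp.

Bootstrap SE is the standard deviation of the 12 replicate medians.
Mean of replicates: (9.31 + 9.12 + 10.23 + 9.98 + 8.40 + 10.01 + 10.00 + 9.92 + 9.37 + 9.38 + 8.92 + 9.17) / 12 = 113.81000 / 12 = 9.48417
Sum of squared deviations: (−0.17417)² + (−0.36417)² + (+0.74583)² + (+0.49583)² + (−1.08417)² + (+0.52583)² + (+0.51583)² + (+0.43583)² + (−0.11417)² + (−0.10417)² + (−0.56417)² + (−0.31417)² = 3.31389
Variance = 3.31389 / 11 = 0.30126
SE* = √0.30126

SE* = 0.5489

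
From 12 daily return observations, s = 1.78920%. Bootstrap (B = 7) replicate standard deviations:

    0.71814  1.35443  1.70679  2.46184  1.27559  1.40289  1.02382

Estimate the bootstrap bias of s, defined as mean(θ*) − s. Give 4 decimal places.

bias = −0.3687

mean(θ*) = (0.71814 + 1.35443 + 1.70679 + 2.46184 + 1.27559 + 1.40289 + 1.02382) / 7 = 1.42050
bias = 1.42050 − 1.78920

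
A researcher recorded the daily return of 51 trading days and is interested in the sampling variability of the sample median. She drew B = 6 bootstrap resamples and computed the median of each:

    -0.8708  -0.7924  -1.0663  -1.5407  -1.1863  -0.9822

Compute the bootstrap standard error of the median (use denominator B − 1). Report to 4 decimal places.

SE* = 0.2681

Bootstrap SE is the standard deviation of the 6 replicate medians.
Mean of replicates: ((-0.8708) + (-0.7924) + (-1.0663) + (-1.5407) + (-1.1863) + (-0.9822)) / 6 = -6.43870 / 6 = -1.07312
Sum of squared deviations: (+0.20232)² + (+0.28072)² + (+0.00682)² + (−0.46758)² + (−0.11318)² + (+0.09092)² = 0.35949
Variance = 0.35949 / 5 = 0.07190
SE* = √0.07190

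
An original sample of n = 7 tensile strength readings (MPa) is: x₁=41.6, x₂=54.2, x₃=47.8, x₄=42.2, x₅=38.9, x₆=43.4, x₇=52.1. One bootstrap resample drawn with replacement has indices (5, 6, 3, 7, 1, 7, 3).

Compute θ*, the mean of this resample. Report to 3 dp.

Resample values: 38.9, 43.4, 47.8, 52.1, 41.6, 52.1, 47.8.
Mean = (38.9 + 43.4 + 47.8 + 52.1 + 41.6 + 52.1 + 47.8) / 7 = 323.70 / 7 = 46.243

θ* = 46.243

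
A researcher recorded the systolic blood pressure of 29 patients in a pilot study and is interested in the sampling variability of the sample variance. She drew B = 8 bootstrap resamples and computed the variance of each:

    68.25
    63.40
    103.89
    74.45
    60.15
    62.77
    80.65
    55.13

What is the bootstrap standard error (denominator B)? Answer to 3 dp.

Bootstrap SE is the standard deviation of the 8 replicate variances.
Mean of replicates: (68.25 + 63.40 + 103.89 + 74.45 + 60.15 + 62.77 + 80.65 + 55.13) / 8 = 568.6900 / 8 = 71.0863
Sum of squared deviations: (−2.8363)² + (−7.6863)² + (+32.8037)² + (+3.3637)² + (−10.9363)² + (−8.3163)² + (+9.5637)² + (−15.9563)² = 1689.3524
Variance = 1689.3524 / 8 = 211.1690
SE* = √211.1690

SE* = 14.532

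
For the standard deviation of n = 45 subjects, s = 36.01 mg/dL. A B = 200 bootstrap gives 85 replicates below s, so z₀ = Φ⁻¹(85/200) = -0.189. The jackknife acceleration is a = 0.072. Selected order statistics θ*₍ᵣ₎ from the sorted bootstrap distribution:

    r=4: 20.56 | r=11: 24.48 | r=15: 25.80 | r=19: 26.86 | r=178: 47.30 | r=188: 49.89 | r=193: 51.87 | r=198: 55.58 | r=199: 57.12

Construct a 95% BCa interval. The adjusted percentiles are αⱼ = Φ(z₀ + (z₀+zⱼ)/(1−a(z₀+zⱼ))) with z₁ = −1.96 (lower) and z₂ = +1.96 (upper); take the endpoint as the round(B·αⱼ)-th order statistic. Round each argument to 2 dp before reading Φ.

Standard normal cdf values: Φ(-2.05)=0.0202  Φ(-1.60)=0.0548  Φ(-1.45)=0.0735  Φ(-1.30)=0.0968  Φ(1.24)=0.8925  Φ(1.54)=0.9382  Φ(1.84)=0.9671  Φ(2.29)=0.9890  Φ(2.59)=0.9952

Lower: z₀ + z₁ = -0.189 + (-1.960) = -2.149; 1 − a(z₀+z₁) = 1 − (0.072)(-2.149) = 1.1547; argument = -0.189 + (-2.149)/1.1547 = -2.0500 → -2.05.
α₁ = Φ(-2.05) = 0.0202; rank = round(200 × 0.0202) = 4; θ*₍4₎ = 20.56.
Upper: z₀ + z₂ = 1.771; 1 − a(z₀+z₂) = 0.8725; argument = 1.8408 → 1.84; α₂ = 0.9671; rank = 193; θ*₍193₎ = 51.87.

(20.56, 51.87)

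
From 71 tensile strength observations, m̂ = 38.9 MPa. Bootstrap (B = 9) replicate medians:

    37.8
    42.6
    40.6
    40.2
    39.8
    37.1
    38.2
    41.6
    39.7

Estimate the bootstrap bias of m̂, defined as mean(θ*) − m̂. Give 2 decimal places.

mean(θ*) = (37.8 + 42.6 + 40.6 + 40.2 + 39.8 + 37.1 + 38.2 + 41.6 + 39.7) / 9 = 39.733
bias = 39.733 − 38.9

bias = +0.83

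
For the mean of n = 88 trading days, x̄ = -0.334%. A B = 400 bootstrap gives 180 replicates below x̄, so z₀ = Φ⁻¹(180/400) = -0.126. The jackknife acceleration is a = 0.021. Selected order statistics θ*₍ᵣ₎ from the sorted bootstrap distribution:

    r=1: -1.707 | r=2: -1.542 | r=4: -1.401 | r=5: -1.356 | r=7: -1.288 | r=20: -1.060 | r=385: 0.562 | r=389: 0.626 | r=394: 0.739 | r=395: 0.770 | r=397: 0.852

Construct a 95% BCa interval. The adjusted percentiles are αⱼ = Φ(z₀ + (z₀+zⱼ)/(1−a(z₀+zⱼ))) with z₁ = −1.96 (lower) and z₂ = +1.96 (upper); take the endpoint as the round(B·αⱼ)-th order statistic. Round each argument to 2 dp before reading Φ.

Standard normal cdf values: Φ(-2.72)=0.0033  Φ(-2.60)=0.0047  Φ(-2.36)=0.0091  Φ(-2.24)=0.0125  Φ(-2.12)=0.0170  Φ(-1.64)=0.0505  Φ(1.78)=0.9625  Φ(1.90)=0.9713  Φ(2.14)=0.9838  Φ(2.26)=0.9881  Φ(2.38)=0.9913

(-1.288, 0.562)

Lower: z₀ + z₁ = -0.126 + (-1.960) = -2.086; 1 − a(z₀+z₁) = 1 − (0.021)(-2.086) = 1.0438; argument = -0.126 + (-2.086)/1.0438 = -2.1245 → -2.12.
α₁ = Φ(-2.12) = 0.0170; rank = round(400 × 0.0170) = 7; θ*₍7₎ = -1.288.
Upper: z₀ + z₂ = 1.834; 1 − a(z₀+z₂) = 0.9615; argument = 1.7815 → 1.78; α₂ = 0.9625; rank = 385; θ*₍385₎ = 0.562.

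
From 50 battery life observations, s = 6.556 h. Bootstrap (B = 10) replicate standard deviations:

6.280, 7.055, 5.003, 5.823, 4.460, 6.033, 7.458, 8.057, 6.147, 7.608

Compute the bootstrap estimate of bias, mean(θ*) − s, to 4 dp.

bias = −0.1636

mean(θ*) = (6.280 + 7.055 + 5.003 + 5.823 + 4.460 + 6.033 + 7.458 + 8.057 + 6.147 + 7.608) / 10 = 6.39240
bias = 6.39240 − 6.556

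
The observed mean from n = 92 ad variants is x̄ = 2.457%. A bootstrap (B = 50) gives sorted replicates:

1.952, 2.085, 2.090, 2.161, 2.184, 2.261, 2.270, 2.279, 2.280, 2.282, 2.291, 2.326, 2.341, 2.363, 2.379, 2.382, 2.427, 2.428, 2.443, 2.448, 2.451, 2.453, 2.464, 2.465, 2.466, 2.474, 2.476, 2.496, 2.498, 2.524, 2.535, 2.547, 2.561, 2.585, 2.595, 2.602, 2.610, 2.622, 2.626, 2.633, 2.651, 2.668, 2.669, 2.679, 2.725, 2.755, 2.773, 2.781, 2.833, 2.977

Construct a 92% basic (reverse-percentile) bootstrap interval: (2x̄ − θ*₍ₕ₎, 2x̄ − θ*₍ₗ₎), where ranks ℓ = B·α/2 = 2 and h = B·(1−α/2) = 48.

Percentile endpoints at ranks 2 and 48: θ*₍2₎ = 2.085, θ*₍48₎ = 2.781.
Basic interval reflects these around x̄:
  lower = 2 × 2.457 − 2.781 = 2.133
  upper = 2 × 2.457 − 2.085 = 2.829

(2.133, 2.829)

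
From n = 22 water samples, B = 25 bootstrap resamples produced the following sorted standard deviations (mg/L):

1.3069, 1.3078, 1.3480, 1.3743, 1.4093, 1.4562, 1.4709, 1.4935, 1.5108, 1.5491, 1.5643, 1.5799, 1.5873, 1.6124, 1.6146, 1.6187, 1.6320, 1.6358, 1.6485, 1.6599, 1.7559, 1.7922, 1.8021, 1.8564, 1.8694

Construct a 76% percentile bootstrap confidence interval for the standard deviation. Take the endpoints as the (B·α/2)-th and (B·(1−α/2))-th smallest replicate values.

α = 0.24; lower rank = 25 × 0.120 = 3; upper rank = 25 × 0.880 = 22.
The 3rd smallest replicate is 1.3480; the 22nd is 1.7922.

(1.3480, 1.7922)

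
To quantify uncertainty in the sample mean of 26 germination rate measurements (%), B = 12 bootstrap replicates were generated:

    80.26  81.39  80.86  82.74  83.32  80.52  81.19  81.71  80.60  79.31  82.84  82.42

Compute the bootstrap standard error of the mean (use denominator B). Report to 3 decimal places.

SE* = 1.158

Bootstrap SE is the standard deviation of the 12 replicate means.
Mean of replicates: (80.26 + 81.39 + 80.86 + 82.74 + 83.32 + 80.52 + 81.19 + 81.71 + 80.60 + 79.31 + 82.84 + 82.42) / 12 = 977.1600 / 12 = 81.4300
Sum of squared deviations: (−1.1700)² + (−0.0400)² + (−0.5700)² + (+1.3100)² + (+1.8900)² + (−0.9100)² + (−0.2400)² + (+0.2800)² + (−0.8300)² + (−2.1200)² + (+1.4100)² + (+0.9900)² = 16.0992
Variance = 16.0992 / 12 = 1.3416
SE* = √1.3416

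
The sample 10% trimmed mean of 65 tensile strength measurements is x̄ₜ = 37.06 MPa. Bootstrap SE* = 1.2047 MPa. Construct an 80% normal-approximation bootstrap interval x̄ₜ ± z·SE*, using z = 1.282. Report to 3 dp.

Margin = 1.282 × 1.2047 = 1.5444
Interval: 37.06 ± 1.5444

(35.516, 38.604)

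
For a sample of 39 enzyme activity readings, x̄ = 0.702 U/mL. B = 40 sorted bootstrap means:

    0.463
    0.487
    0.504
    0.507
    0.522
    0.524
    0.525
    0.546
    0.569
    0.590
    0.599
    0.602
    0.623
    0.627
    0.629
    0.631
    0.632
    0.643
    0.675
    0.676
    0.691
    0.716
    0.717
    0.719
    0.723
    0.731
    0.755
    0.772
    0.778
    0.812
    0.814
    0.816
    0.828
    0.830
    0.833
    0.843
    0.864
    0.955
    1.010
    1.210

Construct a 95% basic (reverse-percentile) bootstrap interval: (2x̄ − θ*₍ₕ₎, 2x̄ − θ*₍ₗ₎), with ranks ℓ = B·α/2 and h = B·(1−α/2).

(0.394, 0.941)

Percentile endpoints at ranks 1 and 39: θ*₍1₎ = 0.463, θ*₍39₎ = 1.010.
Basic interval reflects these around x̄:
  lower = 2 × 0.702 − 1.010 = 0.394
  upper = 2 × 0.702 − 0.463 = 0.941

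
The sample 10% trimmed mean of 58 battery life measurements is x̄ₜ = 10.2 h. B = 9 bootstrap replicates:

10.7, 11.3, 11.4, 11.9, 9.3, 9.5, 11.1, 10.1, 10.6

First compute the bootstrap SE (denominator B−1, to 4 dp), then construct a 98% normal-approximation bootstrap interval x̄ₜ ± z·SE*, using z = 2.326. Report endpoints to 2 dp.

(8.15, 12.25)

Mean of replicates = 10.6556; sum of squared deviations = 6.2022; SE* = √(6.2022/8) = 0.8805
Margin = 2.326 × 0.8805 = 2.048
Interval: 10.2 ± 2.048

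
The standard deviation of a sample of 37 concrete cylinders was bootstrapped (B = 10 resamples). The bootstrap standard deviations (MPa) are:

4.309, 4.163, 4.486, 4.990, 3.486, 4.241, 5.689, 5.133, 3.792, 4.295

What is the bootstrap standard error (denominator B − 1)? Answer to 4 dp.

Bootstrap SE is the standard deviation of the 10 replicate standard deviations.
Mean of replicates: (4.309 + 4.163 + 4.486 + 4.990 + 3.486 + 4.241 + 5.689 + 5.133 + 3.792 + 4.295) / 10 = 44.58400 / 10 = 4.45840
Sum of squared deviations: (−0.14940)² + (−0.29540)² + (+0.02760)² + (+0.53160)² + (−0.97240)² + (−0.21740)² + (+1.23060)² + (+0.67460)² + (−0.66640)² + (−0.16340)² = 3.82602
Variance = 3.82602 / 9 = 0.42511
SE* = √0.42511

SE* = 0.6520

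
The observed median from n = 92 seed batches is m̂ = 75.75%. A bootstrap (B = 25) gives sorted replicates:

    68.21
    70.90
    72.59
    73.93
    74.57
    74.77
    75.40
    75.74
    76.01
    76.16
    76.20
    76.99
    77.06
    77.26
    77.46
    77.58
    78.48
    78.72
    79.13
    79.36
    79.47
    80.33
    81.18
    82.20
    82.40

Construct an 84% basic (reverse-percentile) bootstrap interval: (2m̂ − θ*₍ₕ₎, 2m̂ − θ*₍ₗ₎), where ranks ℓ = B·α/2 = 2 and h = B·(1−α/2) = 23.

(70.32, 80.60)

Percentile endpoints at ranks 2 and 23: θ*₍2₎ = 70.90, θ*₍23₎ = 81.18.
Basic interval reflects these around m̂:
  lower = 2 × 75.75 − 81.18 = 70.32
  upper = 2 × 75.75 − 70.90 = 80.60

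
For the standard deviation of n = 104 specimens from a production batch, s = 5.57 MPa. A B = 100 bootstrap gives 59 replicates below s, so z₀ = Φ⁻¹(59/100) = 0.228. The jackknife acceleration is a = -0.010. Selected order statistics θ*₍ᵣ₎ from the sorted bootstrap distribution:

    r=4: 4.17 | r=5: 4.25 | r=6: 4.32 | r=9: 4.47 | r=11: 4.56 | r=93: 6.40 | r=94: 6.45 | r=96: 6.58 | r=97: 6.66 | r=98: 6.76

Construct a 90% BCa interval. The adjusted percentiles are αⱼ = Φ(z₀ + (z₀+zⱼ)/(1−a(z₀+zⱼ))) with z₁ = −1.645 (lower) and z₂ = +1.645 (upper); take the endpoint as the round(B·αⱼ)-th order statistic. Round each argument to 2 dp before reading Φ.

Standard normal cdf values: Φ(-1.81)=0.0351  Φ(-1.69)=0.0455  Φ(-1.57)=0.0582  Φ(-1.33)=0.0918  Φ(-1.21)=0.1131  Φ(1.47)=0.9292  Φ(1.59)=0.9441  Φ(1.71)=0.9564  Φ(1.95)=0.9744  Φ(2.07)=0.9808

Lower: z₀ + z₁ = 0.228 + (-1.645) = -1.417; 1 − a(z₀+z₁) = 1 − (-0.010)(-1.417) = 0.9858; argument = 0.228 + (-1.417)/0.9858 = -1.2094 → -1.21.
α₁ = Φ(-1.21) = 0.1131; rank = round(100 × 0.1131) = 11; θ*₍11₎ = 4.56.
Upper: z₀ + z₂ = 1.873; 1 − a(z₀+z₂) = 1.0187; argument = 2.0666 → 2.07; α₂ = 0.9808; rank = 98; θ*₍98₎ = 6.76.

(4.56, 6.76)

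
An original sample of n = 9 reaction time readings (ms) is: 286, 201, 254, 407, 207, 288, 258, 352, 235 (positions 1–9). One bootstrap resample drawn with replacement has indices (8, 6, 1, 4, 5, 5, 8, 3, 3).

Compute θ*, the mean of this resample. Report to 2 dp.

θ* = 289.67

Resample values: 352, 288, 286, 407, 207, 207, 352, 254, 254.
Mean = (352 + 288 + 286 + 407 + 207 + 207 + 352 + 254 + 254) / 9 = 2607.0 / 9 = 289.67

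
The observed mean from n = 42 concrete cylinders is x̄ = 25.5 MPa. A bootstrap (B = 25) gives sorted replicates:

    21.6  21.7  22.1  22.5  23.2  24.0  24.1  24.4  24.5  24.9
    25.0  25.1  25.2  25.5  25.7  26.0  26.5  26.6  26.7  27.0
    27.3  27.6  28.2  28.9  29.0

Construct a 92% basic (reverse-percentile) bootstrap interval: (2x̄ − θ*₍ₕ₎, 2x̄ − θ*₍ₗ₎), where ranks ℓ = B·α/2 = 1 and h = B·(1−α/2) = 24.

Percentile endpoints at ranks 1 and 24: θ*₍1₎ = 21.6, θ*₍24₎ = 28.9.
Basic interval reflects these around x̄:
  lower = 2 × 25.5 − 28.9 = 22.1
  upper = 2 × 25.5 − 21.6 = 29.4

(22.1, 29.4)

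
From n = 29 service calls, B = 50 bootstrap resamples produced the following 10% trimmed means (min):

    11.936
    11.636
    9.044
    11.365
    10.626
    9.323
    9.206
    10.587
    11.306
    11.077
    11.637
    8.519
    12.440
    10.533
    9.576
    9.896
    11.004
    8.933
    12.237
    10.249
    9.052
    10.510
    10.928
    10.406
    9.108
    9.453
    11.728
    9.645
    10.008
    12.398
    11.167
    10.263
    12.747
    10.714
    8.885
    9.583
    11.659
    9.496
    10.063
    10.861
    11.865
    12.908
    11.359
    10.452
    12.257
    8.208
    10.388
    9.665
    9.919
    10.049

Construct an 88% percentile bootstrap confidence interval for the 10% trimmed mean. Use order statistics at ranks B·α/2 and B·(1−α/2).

Sorted replicates: 8.208, 8.519, 8.885, 8.933, 9.044, 9.052, 9.108, 9.206, 9.323, 9.453, 9.496, 9.576, 9.583, 9.645, 9.665, 9.896, 9.919, 10.008, 10.049, 10.063, 10.249, 10.263, 10.388, 10.406, 10.452, 10.510, 10.533, 10.587, 10.626, 10.714, 10.861, 10.928, 11.004, 11.077, 11.167, 11.306, 11.359, 11.365, 11.636, 11.637, 11.659, 11.728, 11.865, 11.936, 12.237, 12.257, 12.398, 12.440, 12.747, 12.908
α = 0.12; lower rank = 50 × 0.060 = 3; upper rank = 50 × 0.940 = 47.
The 3rd smallest replicate is 8.885; the 47th is 12.398.

(8.885, 12.398)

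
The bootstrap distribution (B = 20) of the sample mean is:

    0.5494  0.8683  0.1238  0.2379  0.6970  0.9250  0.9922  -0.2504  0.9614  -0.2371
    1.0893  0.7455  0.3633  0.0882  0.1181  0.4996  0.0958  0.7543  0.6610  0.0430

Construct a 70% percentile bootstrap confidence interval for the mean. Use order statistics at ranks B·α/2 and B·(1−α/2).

(0.0430, 0.9250)

Sorted replicates: -0.2504, -0.2371, 0.0430, 0.0882, 0.0958, 0.1181, 0.1238, 0.2379, 0.3633, 0.4996, 0.5494, 0.6610, 0.6970, 0.7455, 0.7543, 0.8683, 0.9250, 0.9614, 0.9922, 1.0893
α = 0.30; lower rank = 20 × 0.150 = 3; upper rank = 20 × 0.850 = 17.
The 3rd smallest replicate is 0.0430; the 17th is 0.9250.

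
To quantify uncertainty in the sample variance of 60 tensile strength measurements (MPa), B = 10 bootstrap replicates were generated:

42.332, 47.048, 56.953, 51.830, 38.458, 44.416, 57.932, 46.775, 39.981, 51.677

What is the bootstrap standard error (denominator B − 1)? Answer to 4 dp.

Bootstrap SE is the standard deviation of the 10 replicate variances.
Mean of replicates: (42.332 + 47.048 + 56.953 + 51.830 + 38.458 + 44.416 + 57.932 + 46.775 + 39.981 + 51.677) / 10 = 477.40200 / 10 = 47.74020
Sum of squared deviations: (−5.40820)² + (−0.69220)² + (+9.21280)² + (+4.08980)² + (−9.28220)² + (−3.32420)² + (+10.19180)² + (−0.96520)² + (−7.75920)² + (+3.93680)² = 409.04744
Variance = 409.04744 / 9 = 45.44972
SE* = √45.44972

SE* = 6.7416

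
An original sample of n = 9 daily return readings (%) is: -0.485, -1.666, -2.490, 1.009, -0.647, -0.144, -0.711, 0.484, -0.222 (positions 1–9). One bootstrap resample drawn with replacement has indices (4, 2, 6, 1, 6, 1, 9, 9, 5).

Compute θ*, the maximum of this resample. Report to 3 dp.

θ* = 1.009

Resample values: 1.009, -1.666, -0.144, -0.485, -0.144, -0.485, -0.222, -0.222, -0.647.
Maximum = 1.009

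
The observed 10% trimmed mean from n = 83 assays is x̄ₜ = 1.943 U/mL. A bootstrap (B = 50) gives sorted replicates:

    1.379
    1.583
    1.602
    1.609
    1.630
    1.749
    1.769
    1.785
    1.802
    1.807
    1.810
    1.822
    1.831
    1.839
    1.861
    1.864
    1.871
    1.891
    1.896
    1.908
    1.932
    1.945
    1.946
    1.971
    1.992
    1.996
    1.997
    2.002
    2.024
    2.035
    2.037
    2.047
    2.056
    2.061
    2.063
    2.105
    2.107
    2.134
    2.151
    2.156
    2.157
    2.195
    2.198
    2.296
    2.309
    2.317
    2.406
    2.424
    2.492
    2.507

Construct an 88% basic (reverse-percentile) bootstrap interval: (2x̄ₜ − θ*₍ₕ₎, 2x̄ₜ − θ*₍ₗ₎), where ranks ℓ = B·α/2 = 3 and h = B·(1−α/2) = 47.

(1.480, 2.284)

Percentile endpoints at ranks 3 and 47: θ*₍3₎ = 1.602, θ*₍47₎ = 2.406.
Basic interval reflects these around x̄ₜ:
  lower = 2 × 1.943 − 2.406 = 1.480
  upper = 2 × 1.943 − 1.602 = 2.284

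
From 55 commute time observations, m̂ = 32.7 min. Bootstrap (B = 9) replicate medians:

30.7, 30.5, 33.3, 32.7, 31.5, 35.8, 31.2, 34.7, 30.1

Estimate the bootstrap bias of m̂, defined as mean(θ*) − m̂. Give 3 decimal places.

mean(θ*) = (30.7 + 30.5 + 33.3 + 32.7 + 31.5 + 35.8 + 31.2 + 34.7 + 30.1) / 9 = 32.2778
bias = 32.2778 − 32.7

bias = −0.422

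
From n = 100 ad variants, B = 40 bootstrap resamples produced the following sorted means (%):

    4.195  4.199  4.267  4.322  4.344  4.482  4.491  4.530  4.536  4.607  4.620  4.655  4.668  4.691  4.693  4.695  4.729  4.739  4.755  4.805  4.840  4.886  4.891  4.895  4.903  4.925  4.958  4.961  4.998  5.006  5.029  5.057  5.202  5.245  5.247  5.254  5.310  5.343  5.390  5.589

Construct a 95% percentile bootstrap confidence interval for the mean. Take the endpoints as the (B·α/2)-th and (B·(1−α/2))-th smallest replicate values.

(4.195, 5.390)

α = 0.05; lower rank = 40 × 0.025 = 1; upper rank = 40 × 0.975 = 39.
The 1st smallest replicate is 4.195; the 39th is 5.390.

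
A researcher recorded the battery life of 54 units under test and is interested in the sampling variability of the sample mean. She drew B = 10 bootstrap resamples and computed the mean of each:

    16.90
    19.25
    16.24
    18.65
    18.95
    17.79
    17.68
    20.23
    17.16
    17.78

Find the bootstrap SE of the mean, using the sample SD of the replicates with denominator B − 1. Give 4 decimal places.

SE* = 1.2032

Bootstrap SE is the standard deviation of the 10 replicate means.
Mean of replicates: (16.90 + 19.25 + 16.24 + 18.65 + 18.95 + 17.79 + 17.68 + 20.23 + 17.16 + 17.78) / 10 = 180.63000 / 10 = 18.06300
Sum of squared deviations: (−1.16300)² + (+1.18700)² + (−1.82300)² + (+0.58700)² + (+0.88700)² + (−0.27300)² + (−0.38300)² + (+2.16700)² + (−0.90300)² + (−0.28300)² = 13.02881
Variance = 13.02881 / 9 = 1.44765
SE* = √1.44765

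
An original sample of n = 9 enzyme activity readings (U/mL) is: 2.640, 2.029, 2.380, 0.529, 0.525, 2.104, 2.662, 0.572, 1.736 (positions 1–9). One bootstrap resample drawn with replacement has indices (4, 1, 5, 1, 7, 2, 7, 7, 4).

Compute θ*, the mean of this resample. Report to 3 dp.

Resample values: 0.529, 2.640, 0.525, 2.640, 2.662, 2.029, 2.662, 2.662, 0.529.
Mean = (0.529 + 2.640 + 0.525 + 2.640 + 2.662 + 2.029 + 2.662 + 2.662 + 0.529) / 9 = 16.8780 / 9 = 1.875

θ* = 1.875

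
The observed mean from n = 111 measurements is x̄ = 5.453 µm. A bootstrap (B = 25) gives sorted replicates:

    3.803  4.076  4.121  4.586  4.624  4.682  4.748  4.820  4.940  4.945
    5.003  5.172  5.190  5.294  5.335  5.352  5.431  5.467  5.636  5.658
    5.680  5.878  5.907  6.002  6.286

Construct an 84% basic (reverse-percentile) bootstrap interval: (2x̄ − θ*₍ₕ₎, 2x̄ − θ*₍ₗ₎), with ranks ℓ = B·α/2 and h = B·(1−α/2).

(4.999, 6.830)

Percentile endpoints at ranks 2 and 23: θ*₍2₎ = 4.076, θ*₍23₎ = 5.907.
Basic interval reflects these around x̄:
  lower = 2 × 5.453 − 5.907 = 4.999
  upper = 2 × 5.453 − 4.076 = 6.830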